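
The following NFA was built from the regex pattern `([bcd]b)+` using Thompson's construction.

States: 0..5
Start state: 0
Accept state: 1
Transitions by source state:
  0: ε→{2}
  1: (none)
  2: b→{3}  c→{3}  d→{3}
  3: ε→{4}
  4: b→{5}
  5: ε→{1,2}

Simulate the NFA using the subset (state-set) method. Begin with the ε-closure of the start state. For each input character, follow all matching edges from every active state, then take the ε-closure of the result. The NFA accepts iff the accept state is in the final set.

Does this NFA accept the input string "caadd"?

Answer: REJECT

Derivation:
initial (ε-close {0}): {0,2}
'c' @ 1: {3,4}
'a' @ 2: {}  — state set empty
rest 'add' ignored (set empty)
end set {} — state 1 not in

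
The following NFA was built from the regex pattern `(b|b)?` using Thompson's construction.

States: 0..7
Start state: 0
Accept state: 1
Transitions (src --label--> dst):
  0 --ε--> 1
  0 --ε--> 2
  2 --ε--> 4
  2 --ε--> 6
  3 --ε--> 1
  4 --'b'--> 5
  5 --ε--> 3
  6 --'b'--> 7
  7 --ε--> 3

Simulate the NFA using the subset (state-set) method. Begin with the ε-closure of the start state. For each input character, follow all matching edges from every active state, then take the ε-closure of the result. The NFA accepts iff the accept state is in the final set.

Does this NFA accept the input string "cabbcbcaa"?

S₀ = ε-closure({0}) = {0,1,2,4,6}
'c' @ 1: {}  — no active states
rest 'abbcbcaa' ignored (set empty)
end set {} — state 1 not in

Answer: REJECT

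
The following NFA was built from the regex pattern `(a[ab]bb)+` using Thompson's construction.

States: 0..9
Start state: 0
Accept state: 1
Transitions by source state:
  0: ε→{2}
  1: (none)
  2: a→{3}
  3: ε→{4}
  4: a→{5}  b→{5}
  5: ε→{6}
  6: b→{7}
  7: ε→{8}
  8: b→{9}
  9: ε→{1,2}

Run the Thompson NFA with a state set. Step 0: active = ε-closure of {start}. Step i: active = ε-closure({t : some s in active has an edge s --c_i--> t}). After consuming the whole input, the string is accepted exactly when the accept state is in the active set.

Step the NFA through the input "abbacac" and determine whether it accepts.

Answer: REJECT

Derivation:
initial (ε-close {0}): {0,2}
'a' @ 1: {3,4}
'b' @ 2: {5,6}
'b' @ 3: {7,8}
'a' @ 4: {}  — no active states
rest 'cac' ignored (set empty)
final: {}; accept 1 not in set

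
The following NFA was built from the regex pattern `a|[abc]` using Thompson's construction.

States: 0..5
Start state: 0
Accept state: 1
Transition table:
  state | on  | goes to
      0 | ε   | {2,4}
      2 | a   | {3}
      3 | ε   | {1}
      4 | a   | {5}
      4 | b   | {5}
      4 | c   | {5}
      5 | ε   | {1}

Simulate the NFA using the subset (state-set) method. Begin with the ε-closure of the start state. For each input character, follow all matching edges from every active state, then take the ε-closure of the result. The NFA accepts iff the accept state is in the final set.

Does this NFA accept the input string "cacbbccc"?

start: ε-closure({0}) = {0,2,4}
'c' @ 1: {1,5}  [accepting]
'a' @ 2: {}  — dead — no transitions
rest 'cbbccc' ignored (set empty)
after full input: {}  (accept=1 not in)

Answer: REJECT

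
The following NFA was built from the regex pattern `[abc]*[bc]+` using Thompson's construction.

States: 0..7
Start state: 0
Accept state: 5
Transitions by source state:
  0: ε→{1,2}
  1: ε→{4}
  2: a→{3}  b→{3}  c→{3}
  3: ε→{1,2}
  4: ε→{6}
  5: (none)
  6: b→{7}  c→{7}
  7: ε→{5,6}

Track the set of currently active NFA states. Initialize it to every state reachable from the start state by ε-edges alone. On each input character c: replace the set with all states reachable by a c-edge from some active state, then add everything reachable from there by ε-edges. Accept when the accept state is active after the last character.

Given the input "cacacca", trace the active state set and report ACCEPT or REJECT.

Answer: REJECT

Trace:
S₀ = ε-closure({0}) = {0,1,2,4,6}
'c' @ 1: {1,2,3,4,5,6,7}  ✓accept
'a' @ 2: {1,2,3,4,6}
'c' @ 3: {1,2,3,4,5,6,7}  ✓accept
'a' @ 4: {1,2,3,4,6}
'c' @ 5: {1,2,3,4,5,6,7}  ✓accept
'c' @ 6: {1,2,3,4,5,6,7}  ✓accept
'a' @ 7: {1,2,3,4,6}
after full input: {1,2,3,4,6}  (accept=5 not in)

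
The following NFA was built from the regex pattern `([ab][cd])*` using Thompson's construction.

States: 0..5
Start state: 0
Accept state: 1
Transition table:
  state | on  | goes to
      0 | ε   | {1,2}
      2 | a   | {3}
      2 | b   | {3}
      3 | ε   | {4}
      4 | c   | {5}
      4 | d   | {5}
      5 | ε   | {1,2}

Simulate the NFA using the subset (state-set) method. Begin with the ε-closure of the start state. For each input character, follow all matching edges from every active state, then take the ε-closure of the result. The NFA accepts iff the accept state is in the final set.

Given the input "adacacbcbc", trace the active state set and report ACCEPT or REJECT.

initial (ε-close {0}): {0,1,2}
'a' @ 1: {3,4}
'd' @ 2: {1,2,5}  [accepting]
'a' @ 3: {3,4}
'c' @ 4: {1,2,5}  [accepting]
'a' @ 5: {3,4}
'c' @ 6: {1,2,5}  [accepting]
'b' @ 7: {3,4}
'c' @ 8: {1,2,5}  [accepting]
'b' @ 9: {3,4}
'c' @ 10: {1,2,5}  [accepting]
after full input: {1,2,5}  (accept=1 in)

Answer: ACCEPT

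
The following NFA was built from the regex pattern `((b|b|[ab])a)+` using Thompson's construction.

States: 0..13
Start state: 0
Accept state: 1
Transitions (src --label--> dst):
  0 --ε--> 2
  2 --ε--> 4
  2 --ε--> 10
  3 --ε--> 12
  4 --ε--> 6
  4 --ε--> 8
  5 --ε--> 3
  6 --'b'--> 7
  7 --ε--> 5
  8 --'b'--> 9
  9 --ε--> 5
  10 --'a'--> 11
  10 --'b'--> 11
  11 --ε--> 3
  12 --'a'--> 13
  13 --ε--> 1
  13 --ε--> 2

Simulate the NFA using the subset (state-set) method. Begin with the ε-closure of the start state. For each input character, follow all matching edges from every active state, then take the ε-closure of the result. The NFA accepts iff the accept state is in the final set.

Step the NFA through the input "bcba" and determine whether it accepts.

Answer: REJECT

Derivation:
S₀ = ε-closure({0}) = {0,2,4,6,8,10}
'b' @ 1: {3,5,7,9,11,12}
'c' @ 2: {}  — dead — no transitions
rest 'ba' ignored (set empty)
after full input: {}  (accept=1 not in)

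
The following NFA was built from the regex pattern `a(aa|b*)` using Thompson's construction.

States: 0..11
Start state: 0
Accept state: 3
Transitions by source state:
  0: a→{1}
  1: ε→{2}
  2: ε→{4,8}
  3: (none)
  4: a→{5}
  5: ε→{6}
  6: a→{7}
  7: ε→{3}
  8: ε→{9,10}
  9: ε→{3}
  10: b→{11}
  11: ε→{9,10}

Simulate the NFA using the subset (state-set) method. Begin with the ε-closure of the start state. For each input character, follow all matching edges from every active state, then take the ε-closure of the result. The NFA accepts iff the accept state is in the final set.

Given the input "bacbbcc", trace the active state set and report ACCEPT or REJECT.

S₀ = ε-closure({0}) = {0}
'b' @ 1: {}  — state set empty
rest 'acbbcc' ignored (set empty)
final: {}; accept 3 not in set

Answer: REJECT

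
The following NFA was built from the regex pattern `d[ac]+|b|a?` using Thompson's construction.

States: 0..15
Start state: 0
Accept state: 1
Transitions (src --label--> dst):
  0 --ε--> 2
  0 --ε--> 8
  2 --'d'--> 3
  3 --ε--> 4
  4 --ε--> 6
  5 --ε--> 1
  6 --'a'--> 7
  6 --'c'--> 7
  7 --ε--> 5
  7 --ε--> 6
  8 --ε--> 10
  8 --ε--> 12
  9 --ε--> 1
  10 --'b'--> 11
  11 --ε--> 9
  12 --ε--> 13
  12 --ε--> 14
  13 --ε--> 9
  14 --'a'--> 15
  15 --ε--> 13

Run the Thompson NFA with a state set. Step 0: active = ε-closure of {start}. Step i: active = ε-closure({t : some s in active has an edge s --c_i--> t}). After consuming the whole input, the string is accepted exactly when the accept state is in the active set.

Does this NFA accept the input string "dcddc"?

Answer: REJECT

Trace:
start: ε-closure({0}) = {0,1,2,8,9,10,12,13,14}
'd' @ 1: {3,4,6}
'c' @ 2: {1,5,6,7}  [accepting]
'd' @ 3: {}  — dead — no transitions
rest 'dc' ignored (set empty)
after full input: {}  (accept=1 not in)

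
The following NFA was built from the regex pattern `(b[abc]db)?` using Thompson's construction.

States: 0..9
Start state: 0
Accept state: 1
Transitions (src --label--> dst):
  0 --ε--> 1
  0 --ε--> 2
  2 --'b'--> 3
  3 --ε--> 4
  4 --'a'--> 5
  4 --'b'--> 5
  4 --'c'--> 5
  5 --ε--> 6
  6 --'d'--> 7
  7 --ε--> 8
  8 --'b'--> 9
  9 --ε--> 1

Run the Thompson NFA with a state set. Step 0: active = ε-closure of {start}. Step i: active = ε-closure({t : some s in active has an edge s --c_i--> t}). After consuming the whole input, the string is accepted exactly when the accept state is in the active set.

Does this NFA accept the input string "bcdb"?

Answer: ACCEPT

Steps:
start: ε-closure({0}) = {0,1,2}
'b' @ 1: {3,4}
'c' @ 2: {5,6}
'd' @ 3: {7,8}
'b' @ 4: {1,9}  ✓accept
end set {1,9} — state 1 in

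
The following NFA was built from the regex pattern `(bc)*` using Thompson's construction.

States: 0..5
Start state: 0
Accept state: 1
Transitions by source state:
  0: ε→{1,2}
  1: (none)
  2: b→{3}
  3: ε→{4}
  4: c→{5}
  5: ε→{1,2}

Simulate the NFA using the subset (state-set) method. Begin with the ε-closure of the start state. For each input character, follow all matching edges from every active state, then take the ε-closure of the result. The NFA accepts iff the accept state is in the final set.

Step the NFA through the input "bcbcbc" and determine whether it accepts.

S₀ = ε-closure({0}) = {0,1,2}
'b' @ 1: {3,4}
'c' @ 2: {1,2,5}  (accept∈set)
'b' @ 3: {3,4}
'c' @ 4: {1,2,5}  (accept∈set)
'b' @ 5: {3,4}
'c' @ 6: {1,2,5}  (accept∈set)
end set {1,2,5} — state 1 in

Answer: ACCEPT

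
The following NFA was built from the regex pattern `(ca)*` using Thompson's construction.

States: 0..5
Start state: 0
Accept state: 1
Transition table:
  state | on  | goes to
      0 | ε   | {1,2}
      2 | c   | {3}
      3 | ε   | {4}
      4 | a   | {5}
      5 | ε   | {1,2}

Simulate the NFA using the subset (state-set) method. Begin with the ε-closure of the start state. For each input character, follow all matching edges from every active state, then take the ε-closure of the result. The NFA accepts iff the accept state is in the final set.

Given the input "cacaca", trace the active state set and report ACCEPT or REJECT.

Answer: ACCEPT

Trace:
S₀ = ε-closure({0}) = {0,1,2}
'c' @ 1: {3,4}
'a' @ 2: {1,2,5}  [accepting]
'c' @ 3: {3,4}
'a' @ 4: {1,2,5}  [accepting]
'c' @ 5: {3,4}
'a' @ 6: {1,2,5}  [accepting]
final: {1,2,5}; accept 1 in set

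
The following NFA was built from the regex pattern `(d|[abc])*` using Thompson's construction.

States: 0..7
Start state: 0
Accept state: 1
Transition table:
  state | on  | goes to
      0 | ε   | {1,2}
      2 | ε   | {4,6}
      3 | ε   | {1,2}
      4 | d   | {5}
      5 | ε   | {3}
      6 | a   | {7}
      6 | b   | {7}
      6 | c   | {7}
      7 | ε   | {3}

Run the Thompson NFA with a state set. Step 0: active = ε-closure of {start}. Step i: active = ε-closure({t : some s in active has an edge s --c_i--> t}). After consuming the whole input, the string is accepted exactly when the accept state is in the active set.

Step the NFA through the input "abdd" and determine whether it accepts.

Answer: ACCEPT

Trace:
initial (ε-close {0}): {0,1,2,4,6}
'a' @ 1: {1,2,3,4,6,7}  ✓accept
'b' @ 2: {1,2,3,4,6,7}  ✓accept
'd' @ 3: {1,2,3,4,5,6}  ✓accept
'd' @ 4: {1,2,3,4,5,6}  ✓accept
end set {1,2,3,4,5,6} — state 1 in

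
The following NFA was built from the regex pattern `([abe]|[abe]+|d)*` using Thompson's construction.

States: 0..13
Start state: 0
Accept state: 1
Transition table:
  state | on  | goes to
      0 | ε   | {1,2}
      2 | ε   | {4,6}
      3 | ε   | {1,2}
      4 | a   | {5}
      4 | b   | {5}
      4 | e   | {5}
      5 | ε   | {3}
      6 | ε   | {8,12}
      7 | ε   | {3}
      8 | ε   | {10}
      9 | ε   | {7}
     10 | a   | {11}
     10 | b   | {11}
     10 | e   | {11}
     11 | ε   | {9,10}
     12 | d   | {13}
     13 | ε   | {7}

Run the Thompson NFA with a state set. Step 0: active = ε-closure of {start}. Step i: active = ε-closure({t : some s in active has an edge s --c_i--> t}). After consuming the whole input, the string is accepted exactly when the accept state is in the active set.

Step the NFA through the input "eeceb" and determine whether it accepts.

S₀ = ε-closure({0}) = {0,1,2,4,6,8,10,12}
'e' @ 1: {1,2,3,4,5,6,7,8,9,10,11,12}  [accepting]
'e' @ 2: {1,2,3,4,5,6,7,8,9,10,11,12}  [accepting]
'c' @ 3: {}  — state set empty
rest 'eb' ignored (set empty)
after full input: {}  (accept=1 not in)

Answer: REJECT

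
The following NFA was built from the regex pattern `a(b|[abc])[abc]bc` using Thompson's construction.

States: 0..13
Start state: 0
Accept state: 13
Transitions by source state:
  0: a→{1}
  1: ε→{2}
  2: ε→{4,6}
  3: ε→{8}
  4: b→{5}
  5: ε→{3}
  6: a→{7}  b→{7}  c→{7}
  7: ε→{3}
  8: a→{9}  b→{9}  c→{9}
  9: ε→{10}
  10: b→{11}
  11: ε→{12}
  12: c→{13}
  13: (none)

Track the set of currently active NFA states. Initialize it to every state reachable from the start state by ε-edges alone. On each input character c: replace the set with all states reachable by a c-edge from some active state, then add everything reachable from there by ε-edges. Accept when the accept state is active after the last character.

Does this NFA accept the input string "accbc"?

Answer: ACCEPT

Steps:
start: ε-closure({0}) = {0}
'a' @ 1: {1,2,4,6}
'c' @ 2: {3,7,8}
'c' @ 3: {9,10}
'b' @ 4: {11,12}
'c' @ 5: {13}  [accepting]
after full input: {13}  (accept=13 in)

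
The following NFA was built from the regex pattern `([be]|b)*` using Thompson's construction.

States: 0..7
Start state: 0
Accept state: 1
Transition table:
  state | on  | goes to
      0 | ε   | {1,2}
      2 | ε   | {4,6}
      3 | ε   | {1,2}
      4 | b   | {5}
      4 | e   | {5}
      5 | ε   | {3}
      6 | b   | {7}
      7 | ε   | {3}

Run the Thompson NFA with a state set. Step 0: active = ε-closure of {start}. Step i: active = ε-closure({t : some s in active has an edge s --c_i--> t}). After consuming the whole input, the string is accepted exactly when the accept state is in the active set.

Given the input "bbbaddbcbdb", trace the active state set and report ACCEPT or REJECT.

initial (ε-close {0}): {0,1,2,4,6}
'b' @ 1: {1,2,3,4,5,6,7}  [accepting]
'b' @ 2: {1,2,3,4,5,6,7}  [accepting]
'b' @ 3: {1,2,3,4,5,6,7}  [accepting]
'a' @ 4: {}  — state set empty
rest 'ddbcbdb' ignored (set empty)
final: {}; accept 1 not in set

Answer: REJECT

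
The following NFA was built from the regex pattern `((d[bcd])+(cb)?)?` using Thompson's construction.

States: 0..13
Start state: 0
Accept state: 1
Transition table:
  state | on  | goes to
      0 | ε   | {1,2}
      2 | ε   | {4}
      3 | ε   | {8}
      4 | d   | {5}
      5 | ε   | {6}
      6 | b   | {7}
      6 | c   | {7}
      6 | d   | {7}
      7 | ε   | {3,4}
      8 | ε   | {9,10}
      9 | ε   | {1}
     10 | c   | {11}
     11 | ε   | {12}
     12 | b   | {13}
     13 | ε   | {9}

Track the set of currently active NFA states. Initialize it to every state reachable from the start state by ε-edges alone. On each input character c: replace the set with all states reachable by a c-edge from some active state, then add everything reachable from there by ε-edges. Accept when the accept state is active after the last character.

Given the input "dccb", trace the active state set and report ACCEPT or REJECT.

S₀ = ε-closure({0}) = {0,1,2,4}
'd' @ 1: {5,6}
'c' @ 2: {1,3,4,7,8,9,10}  (accept∈set)
'c' @ 3: {11,12}
'b' @ 4: {1,9,13}  (accept∈set)
final: {1,9,13}; accept 1 in set

Answer: ACCEPT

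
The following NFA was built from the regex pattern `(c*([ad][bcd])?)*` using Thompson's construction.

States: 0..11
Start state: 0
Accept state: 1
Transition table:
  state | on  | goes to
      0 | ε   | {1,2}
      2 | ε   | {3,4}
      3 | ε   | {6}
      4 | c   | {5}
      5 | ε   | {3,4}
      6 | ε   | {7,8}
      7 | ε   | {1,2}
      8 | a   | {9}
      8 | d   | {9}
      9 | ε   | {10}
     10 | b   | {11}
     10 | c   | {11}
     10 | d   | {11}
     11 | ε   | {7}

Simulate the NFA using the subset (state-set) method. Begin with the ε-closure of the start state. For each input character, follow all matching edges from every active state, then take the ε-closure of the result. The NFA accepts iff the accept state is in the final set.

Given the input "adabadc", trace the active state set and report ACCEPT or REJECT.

initial (ε-close {0}): {0,1,2,3,4,6,7,8}
'a' @ 1: {9,10}
'd' @ 2: {1,2,3,4,6,7,8,11}  ✓accept
'a' @ 3: {9,10}
'b' @ 4: {1,2,3,4,6,7,8,11}  ✓accept
'a' @ 5: {9,10}
'd' @ 6: {1,2,3,4,6,7,8,11}  ✓accept
'c' @ 7: {1,2,3,4,5,6,7,8}  ✓accept
end set {1,2,3,4,5,6,7,8} — state 1 in

Answer: ACCEPT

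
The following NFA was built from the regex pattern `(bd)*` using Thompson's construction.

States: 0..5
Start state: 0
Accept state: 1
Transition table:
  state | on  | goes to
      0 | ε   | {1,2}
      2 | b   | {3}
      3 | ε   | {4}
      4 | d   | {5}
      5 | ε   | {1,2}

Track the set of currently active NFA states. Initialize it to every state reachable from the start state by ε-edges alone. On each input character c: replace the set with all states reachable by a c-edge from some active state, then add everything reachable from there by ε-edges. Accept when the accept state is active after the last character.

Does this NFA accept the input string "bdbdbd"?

initial (ε-close {0}): {0,1,2}
'b' @ 1: {3,4}
'd' @ 2: {1,2,5}  [accepting]
'b' @ 3: {3,4}
'd' @ 4: {1,2,5}  [accepting]
'b' @ 5: {3,4}
'd' @ 6: {1,2,5}  [accepting]
final: {1,2,5}; accept 1 in set

Answer: ACCEPT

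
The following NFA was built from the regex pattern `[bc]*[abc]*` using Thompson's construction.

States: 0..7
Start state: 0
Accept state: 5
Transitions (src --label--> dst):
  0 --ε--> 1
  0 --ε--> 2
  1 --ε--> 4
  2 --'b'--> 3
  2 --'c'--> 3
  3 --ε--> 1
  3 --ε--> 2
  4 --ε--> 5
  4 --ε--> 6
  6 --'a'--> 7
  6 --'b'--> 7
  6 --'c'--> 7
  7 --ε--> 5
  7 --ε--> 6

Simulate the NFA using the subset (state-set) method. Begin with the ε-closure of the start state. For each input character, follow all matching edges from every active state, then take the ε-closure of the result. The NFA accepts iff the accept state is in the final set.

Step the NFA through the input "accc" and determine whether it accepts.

Answer: ACCEPT

Trace:
initial (ε-close {0}): {0,1,2,4,5,6}
'a' @ 1: {5,6,7}  [accepting]
'c' @ 2: {5,6,7}  [accepting]
'c' @ 3: {5,6,7}  [accepting]
'c' @ 4: {5,6,7}  [accepting]
end set {5,6,7} — state 5 in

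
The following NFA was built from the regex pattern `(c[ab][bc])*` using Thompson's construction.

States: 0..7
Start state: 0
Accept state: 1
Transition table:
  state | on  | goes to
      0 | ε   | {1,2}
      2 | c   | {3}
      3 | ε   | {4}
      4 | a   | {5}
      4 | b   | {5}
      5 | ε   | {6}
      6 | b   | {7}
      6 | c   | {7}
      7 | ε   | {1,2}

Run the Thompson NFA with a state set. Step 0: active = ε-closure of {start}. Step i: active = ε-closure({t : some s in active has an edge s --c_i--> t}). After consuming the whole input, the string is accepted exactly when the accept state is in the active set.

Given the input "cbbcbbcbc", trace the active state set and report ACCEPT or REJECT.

initial (ε-close {0}): {0,1,2}
'c' @ 1: {3,4}
'b' @ 2: {5,6}
'b' @ 3: {1,2,7}  [accepting]
'c' @ 4: {3,4}
'b' @ 5: {5,6}
'b' @ 6: {1,2,7}  [accepting]
'c' @ 7: {3,4}
'b' @ 8: {5,6}
'c' @ 9: {1,2,7}  [accepting]
after full input: {1,2,7}  (accept=1 in)

Answer: ACCEPT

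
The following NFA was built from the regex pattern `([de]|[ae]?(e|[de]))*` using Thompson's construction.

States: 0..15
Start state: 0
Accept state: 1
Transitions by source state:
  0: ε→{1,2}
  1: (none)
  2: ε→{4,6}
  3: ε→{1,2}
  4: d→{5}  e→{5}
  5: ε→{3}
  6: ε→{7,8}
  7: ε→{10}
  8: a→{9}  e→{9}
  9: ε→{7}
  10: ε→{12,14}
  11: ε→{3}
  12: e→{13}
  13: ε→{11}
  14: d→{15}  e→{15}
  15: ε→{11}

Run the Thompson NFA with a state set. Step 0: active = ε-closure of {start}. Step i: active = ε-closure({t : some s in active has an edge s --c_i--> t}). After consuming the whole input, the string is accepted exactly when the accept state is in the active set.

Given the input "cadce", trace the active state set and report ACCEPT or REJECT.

Answer: REJECT

Steps:
start: ε-closure({0}) = {0,1,2,4,6,7,8,10,12,14}
'c' @ 1: {}  — no active states
rest 'adce' ignored (set empty)
final: {}; accept 1 not in set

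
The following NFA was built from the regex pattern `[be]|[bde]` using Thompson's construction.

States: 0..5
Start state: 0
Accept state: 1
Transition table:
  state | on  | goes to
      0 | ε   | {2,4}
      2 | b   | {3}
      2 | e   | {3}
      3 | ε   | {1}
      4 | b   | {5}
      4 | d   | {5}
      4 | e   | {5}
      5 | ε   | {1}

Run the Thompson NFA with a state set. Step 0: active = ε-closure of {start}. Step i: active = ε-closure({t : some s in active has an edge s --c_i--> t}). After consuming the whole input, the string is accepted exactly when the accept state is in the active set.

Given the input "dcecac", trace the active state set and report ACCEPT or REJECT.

S₀ = ε-closure({0}) = {0,2,4}
'd' @ 1: {1,5}  ✓accept
'c' @ 2: {}  — dead — no transitions
rest 'ecac' ignored (set empty)
end set {} — state 1 not in

Answer: REJECT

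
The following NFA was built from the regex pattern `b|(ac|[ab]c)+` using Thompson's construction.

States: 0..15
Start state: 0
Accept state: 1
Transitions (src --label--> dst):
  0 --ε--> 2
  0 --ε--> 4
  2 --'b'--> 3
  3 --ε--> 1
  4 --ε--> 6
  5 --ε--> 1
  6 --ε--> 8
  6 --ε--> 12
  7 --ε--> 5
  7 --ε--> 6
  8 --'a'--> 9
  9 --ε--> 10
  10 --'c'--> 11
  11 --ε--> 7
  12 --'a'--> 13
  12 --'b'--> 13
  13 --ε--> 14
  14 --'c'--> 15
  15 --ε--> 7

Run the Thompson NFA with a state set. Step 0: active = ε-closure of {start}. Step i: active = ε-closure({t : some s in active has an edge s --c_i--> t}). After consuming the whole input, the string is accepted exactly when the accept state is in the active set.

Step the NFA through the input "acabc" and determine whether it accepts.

start: ε-closure({0}) = {0,2,4,6,8,12}
'a' @ 1: {9,10,13,14}
'c' @ 2: {1,5,6,7,8,11,12,15}  (accept∈set)
'a' @ 3: {9,10,13,14}
'b' @ 4: {}  — no active states
rest 'c' ignored (set empty)
final: {}; accept 1 not in set

Answer: REJECT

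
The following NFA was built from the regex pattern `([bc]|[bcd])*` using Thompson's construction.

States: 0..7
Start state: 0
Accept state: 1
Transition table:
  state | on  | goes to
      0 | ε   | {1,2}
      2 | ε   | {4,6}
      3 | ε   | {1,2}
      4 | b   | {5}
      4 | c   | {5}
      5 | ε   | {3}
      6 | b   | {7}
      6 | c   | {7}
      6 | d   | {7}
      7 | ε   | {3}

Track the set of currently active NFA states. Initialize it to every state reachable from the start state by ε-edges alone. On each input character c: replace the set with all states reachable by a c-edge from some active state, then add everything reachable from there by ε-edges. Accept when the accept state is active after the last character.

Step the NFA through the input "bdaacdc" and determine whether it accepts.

Answer: REJECT

Steps:
initial (ε-close {0}): {0,1,2,4,6}
'b' @ 1: {1,2,3,4,5,6,7}  (accept∈set)
'd' @ 2: {1,2,3,4,6,7}  (accept∈set)
'a' @ 3: {}  — no active states
rest 'acdc' ignored (set empty)
after full input: {}  (accept=1 not in)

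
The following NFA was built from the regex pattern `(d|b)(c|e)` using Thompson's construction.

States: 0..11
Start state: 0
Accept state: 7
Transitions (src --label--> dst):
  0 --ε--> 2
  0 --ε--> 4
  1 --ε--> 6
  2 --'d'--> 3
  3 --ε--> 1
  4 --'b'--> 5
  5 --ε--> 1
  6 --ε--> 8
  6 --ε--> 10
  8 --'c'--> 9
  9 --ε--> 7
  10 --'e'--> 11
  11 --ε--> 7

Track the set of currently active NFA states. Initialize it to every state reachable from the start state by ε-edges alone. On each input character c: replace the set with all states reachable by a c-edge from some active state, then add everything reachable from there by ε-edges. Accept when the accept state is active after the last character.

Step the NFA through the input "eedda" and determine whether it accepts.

start: ε-closure({0}) = {0,2,4}
'e' @ 1: {}  — no active states
rest 'edda' ignored (set empty)
end set {} — state 7 not in

Answer: REJECT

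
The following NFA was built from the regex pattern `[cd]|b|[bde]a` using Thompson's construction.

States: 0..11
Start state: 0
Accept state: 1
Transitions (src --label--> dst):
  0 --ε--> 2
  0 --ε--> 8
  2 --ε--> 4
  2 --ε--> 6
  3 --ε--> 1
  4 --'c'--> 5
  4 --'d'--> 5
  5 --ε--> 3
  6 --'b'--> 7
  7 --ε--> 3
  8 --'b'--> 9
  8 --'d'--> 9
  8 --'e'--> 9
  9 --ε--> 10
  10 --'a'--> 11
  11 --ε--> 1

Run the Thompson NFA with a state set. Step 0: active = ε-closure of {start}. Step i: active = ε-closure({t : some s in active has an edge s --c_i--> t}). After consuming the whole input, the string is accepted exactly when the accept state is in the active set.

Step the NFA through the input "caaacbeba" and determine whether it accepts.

Answer: REJECT

Trace:
initial (ε-close {0}): {0,2,4,6,8}
'c' @ 1: {1,3,5}  (accept∈set)
'a' @ 2: {}  — dead — no transitions
rest 'aacbeba' ignored (set empty)
end set {} — state 1 not in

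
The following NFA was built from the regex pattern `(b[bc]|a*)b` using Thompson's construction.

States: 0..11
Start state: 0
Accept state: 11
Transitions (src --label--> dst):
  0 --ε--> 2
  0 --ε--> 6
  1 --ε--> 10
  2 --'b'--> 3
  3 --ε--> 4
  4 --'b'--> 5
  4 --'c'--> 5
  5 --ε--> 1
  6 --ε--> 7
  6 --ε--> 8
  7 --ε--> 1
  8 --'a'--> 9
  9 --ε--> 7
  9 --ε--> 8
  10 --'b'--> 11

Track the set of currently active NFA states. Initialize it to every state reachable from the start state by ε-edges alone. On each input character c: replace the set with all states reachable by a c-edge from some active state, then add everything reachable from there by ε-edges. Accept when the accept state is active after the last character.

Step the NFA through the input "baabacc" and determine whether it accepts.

S₀ = ε-closure({0}) = {0,1,2,6,7,8,10}
'b' @ 1: {3,4,11}  ✓accept
'a' @ 2: {}  — state set empty
rest 'abacc' ignored (set empty)
final: {}; accept 11 not in set

Answer: REJECT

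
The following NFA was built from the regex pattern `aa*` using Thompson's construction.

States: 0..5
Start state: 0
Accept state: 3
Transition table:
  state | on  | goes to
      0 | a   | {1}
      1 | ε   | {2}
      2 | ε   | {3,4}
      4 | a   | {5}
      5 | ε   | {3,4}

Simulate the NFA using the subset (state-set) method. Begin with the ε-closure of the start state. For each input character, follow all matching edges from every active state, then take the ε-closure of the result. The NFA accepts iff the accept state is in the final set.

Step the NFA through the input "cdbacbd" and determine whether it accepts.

initial (ε-close {0}): {0}
'c' @ 1: {}  — no active states
rest 'dbacbd' ignored (set empty)
after full input: {}  (accept=3 not in)

Answer: REJECT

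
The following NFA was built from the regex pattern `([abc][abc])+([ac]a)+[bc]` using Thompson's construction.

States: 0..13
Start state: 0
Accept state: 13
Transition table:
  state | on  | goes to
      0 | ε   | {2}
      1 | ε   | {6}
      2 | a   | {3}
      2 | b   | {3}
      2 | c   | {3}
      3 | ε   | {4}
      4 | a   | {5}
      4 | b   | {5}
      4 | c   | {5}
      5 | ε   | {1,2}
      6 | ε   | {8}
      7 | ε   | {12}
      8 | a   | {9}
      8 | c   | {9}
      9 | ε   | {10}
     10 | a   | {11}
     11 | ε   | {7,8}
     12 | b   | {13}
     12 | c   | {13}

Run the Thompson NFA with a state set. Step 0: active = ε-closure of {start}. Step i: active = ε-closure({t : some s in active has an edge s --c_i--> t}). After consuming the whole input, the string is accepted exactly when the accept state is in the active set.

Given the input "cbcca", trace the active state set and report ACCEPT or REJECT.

initial (ε-close {0}): {0,2}
'c' @ 1: {3,4}
'b' @ 2: {1,2,5,6,8}
'c' @ 3: {3,4,9,10}
'c' @ 4: {1,2,5,6,8}
'a' @ 5: {3,4,9,10}
end set {3,4,9,10} — state 13 not in

Answer: REJECT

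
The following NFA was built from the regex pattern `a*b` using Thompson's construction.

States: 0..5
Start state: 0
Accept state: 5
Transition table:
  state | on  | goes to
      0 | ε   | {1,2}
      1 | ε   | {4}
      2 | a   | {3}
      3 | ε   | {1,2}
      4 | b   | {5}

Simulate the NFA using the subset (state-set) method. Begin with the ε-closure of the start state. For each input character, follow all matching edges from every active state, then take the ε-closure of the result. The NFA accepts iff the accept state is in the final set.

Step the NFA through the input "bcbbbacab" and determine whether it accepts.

Answer: REJECT

Steps:
initial (ε-close {0}): {0,1,2,4}
'b' @ 1: {5}  (accept∈set)
'c' @ 2: {}  — dead — no transitions
rest 'bbbacab' ignored (set empty)
final: {}; accept 5 not in set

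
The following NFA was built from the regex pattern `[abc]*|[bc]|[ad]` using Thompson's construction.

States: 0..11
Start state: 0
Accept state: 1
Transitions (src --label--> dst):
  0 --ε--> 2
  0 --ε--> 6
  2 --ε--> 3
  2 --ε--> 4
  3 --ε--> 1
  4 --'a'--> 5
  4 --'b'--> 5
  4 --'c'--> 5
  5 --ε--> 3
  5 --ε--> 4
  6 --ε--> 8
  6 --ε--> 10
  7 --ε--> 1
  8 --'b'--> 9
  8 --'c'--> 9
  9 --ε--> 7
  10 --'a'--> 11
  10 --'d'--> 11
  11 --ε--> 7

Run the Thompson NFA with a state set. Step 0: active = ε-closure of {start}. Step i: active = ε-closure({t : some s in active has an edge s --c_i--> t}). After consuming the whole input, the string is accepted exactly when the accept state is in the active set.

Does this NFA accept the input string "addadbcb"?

Answer: REJECT

Derivation:
start: ε-closure({0}) = {0,1,2,3,4,6,8,10}
'a' @ 1: {1,3,4,5,7,11}  (accept∈set)
'd' @ 2: {}  — state set empty
rest 'dadbcb' ignored (set empty)
end set {} — state 1 not in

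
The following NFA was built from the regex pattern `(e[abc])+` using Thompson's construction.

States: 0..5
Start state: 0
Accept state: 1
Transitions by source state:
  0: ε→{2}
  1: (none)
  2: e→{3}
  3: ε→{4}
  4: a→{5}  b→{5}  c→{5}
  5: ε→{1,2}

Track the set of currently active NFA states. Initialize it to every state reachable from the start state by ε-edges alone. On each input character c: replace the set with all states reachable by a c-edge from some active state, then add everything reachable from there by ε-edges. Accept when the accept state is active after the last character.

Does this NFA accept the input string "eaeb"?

S₀ = ε-closure({0}) = {0,2}
'e' @ 1: {3,4}
'a' @ 2: {1,2,5}  (accept∈set)
'e' @ 3: {3,4}
'b' @ 4: {1,2,5}  (accept∈set)
after full input: {1,2,5}  (accept=1 in)

Answer: ACCEPT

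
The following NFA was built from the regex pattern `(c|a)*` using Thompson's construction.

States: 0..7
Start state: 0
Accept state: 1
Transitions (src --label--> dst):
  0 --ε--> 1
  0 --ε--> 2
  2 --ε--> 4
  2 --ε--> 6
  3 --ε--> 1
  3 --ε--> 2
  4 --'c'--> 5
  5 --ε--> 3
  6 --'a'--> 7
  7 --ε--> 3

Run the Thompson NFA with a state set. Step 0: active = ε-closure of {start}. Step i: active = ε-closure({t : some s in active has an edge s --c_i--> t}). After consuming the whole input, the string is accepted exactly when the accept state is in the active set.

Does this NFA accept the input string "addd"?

Answer: REJECT

Steps:
start: ε-closure({0}) = {0,1,2,4,6}
'a' @ 1: {1,2,3,4,6,7}  [accepting]
'd' @ 2: {}  — no active states
rest 'dd' ignored (set empty)
end set {} — state 1 not in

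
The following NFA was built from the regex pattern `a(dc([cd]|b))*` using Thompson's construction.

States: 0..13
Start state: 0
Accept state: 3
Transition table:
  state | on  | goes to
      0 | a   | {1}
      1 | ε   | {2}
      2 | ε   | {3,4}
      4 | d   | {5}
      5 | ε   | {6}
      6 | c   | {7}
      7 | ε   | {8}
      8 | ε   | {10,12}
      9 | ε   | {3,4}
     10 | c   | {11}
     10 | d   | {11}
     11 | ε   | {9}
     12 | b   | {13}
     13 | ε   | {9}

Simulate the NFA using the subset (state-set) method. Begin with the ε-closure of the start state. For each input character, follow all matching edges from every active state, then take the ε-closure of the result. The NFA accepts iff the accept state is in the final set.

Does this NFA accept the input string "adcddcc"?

Answer: ACCEPT

Trace:
start: ε-closure({0}) = {0}
'a' @ 1: {1,2,3,4}  (accept∈set)
'd' @ 2: {5,6}
'c' @ 3: {7,8,10,12}
'd' @ 4: {3,4,9,11}  (accept∈set)
'd' @ 5: {5,6}
'c' @ 6: {7,8,10,12}
'c' @ 7: {3,4,9,11}  (accept∈set)
end set {3,4,9,11} — state 3 in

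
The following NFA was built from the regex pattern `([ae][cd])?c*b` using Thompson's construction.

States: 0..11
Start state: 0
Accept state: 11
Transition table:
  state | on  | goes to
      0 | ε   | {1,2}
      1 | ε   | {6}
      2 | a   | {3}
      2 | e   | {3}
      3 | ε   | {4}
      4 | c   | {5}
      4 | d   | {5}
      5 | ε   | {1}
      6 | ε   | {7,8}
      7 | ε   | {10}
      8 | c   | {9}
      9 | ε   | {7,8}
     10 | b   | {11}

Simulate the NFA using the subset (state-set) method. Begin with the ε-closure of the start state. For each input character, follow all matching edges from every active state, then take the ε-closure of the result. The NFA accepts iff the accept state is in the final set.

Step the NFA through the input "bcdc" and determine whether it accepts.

S₀ = ε-closure({0}) = {0,1,2,6,7,8,10}
'b' @ 1: {11}  (accept∈set)
'c' @ 2: {}  — state set empty
rest 'dc' ignored (set empty)
after full input: {}  (accept=11 not in)

Answer: REJECT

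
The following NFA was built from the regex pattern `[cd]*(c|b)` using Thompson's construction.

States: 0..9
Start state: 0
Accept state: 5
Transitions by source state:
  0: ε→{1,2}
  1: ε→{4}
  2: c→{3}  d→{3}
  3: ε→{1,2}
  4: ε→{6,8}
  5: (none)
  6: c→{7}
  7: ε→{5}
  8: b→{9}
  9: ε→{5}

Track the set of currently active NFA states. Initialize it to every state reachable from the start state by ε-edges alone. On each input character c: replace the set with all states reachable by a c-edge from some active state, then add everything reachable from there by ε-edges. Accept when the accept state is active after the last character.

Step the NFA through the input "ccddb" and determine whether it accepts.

initial (ε-close {0}): {0,1,2,4,6,8}
'c' @ 1: {1,2,3,4,5,6,7,8}  [accepting]
'c' @ 2: {1,2,3,4,5,6,7,8}  [accepting]
'd' @ 3: {1,2,3,4,6,8}
'd' @ 4: {1,2,3,4,6,8}
'b' @ 5: {5,9}  [accepting]
after full input: {5,9}  (accept=5 in)

Answer: ACCEPT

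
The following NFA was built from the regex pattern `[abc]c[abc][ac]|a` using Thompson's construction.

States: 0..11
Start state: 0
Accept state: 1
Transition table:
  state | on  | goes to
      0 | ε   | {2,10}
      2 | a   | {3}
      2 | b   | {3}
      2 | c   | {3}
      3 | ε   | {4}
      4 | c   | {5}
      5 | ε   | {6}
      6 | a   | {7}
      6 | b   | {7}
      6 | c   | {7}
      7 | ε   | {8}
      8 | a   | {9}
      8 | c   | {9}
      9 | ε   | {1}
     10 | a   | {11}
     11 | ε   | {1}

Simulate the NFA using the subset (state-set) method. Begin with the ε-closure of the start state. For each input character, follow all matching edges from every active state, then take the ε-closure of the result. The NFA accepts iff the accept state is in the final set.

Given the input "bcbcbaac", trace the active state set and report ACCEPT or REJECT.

start: ε-closure({0}) = {0,2,10}
'b' @ 1: {3,4}
'c' @ 2: {5,6}
'b' @ 3: {7,8}
'c' @ 4: {1,9}  ✓accept
'b' @ 5: {}  — no active states
rest 'aac' ignored (set empty)
after full input: {}  (accept=1 not in)

Answer: REJECT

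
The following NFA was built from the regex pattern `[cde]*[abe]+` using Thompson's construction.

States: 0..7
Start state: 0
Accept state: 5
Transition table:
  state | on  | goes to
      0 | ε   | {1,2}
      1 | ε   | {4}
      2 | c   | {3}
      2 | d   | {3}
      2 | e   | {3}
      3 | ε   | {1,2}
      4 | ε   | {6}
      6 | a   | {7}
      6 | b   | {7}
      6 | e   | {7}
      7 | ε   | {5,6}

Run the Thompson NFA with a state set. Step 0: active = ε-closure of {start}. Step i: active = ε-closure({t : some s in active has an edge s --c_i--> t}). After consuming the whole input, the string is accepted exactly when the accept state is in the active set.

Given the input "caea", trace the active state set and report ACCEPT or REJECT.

Answer: ACCEPT

Steps:
initial (ε-close {0}): {0,1,2,4,6}
'c' @ 1: {1,2,3,4,6}
'a' @ 2: {5,6,7}  [accepting]
'e' @ 3: {5,6,7}  [accepting]
'a' @ 4: {5,6,7}  [accepting]
end set {5,6,7} — state 5 in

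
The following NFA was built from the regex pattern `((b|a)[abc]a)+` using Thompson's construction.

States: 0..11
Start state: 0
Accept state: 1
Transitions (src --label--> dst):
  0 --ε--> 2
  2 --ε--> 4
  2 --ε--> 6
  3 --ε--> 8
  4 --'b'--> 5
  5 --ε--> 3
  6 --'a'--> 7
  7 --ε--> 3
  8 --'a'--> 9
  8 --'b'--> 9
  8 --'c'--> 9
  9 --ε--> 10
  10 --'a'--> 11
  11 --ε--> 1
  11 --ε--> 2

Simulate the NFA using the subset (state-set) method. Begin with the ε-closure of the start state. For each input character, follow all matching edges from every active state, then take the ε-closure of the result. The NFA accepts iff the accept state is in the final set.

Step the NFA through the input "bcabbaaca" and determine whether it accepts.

Answer: ACCEPT

Derivation:
S₀ = ε-closure({0}) = {0,2,4,6}
'b' @ 1: {3,5,8}
'c' @ 2: {9,10}
'a' @ 3: {1,2,4,6,11}  (accept∈set)
'b' @ 4: {3,5,8}
'b' @ 5: {9,10}
'a' @ 6: {1,2,4,6,11}  (accept∈set)
'a' @ 7: {3,7,8}
'c' @ 8: {9,10}
'a' @ 9: {1,2,4,6,11}  (accept∈set)
after full input: {1,2,4,6,11}  (accept=1 in)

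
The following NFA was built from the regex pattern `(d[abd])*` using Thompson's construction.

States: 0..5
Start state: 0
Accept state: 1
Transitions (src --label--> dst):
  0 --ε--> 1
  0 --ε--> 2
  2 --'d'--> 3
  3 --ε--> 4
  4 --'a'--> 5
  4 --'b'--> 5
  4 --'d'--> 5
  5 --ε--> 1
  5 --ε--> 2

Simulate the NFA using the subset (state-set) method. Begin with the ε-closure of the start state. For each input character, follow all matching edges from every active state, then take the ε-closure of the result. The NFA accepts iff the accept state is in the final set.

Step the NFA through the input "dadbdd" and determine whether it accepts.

start: ε-closure({0}) = {0,1,2}
'd' @ 1: {3,4}
'a' @ 2: {1,2,5}  (accept∈set)
'd' @ 3: {3,4}
'b' @ 4: {1,2,5}  (accept∈set)
'd' @ 5: {3,4}
'd' @ 6: {1,2,5}  (accept∈set)
end set {1,2,5} — state 1 in

Answer: ACCEPT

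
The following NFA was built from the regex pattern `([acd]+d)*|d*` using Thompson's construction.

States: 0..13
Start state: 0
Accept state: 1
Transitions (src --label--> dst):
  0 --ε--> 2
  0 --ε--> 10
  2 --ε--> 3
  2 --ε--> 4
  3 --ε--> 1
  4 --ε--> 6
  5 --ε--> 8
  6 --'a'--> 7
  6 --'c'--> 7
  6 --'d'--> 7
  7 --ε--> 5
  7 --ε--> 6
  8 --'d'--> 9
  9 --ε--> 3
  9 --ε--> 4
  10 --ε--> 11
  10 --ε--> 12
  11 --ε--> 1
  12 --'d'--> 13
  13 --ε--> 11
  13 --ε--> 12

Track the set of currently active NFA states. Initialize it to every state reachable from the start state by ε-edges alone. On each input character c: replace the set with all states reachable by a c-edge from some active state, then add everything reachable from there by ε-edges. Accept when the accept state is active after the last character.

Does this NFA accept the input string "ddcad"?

Answer: ACCEPT

Trace:
initial (ε-close {0}): {0,1,2,3,4,6,10,11,12}
'd' @ 1: {1,5,6,7,8,11,12,13}  [accepting]
'd' @ 2: {1,3,4,5,6,7,8,9,11,12,13}  [accepting]
'c' @ 3: {5,6,7,8}
'a' @ 4: {5,6,7,8}
'd' @ 5: {1,3,4,5,6,7,8,9}  [accepting]
after full input: {1,3,4,5,6,7,8,9}  (accept=1 in)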